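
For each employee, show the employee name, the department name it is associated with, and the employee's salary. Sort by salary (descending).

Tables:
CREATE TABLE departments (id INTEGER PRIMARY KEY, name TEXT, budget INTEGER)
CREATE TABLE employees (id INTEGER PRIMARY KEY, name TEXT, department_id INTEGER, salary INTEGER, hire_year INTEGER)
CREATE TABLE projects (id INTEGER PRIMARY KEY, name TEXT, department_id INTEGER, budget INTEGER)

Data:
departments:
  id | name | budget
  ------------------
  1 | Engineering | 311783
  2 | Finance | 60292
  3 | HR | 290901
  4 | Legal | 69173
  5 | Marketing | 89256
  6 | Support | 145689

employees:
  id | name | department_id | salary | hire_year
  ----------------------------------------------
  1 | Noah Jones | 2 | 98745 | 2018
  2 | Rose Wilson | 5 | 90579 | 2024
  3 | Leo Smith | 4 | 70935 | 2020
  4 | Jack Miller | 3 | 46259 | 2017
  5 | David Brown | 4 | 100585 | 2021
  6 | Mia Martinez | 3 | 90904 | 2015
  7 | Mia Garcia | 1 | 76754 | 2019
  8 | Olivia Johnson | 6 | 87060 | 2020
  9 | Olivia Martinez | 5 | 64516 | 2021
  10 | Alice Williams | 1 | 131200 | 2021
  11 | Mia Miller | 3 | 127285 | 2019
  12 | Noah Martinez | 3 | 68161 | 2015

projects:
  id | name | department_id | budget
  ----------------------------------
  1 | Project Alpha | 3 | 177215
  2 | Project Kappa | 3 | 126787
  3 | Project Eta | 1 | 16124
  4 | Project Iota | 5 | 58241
SELECT c.name, p.name AS department, c.salary FROM employees c JOIN departments p ON c.department_id = p.id ORDER BY c.salary DESC

Execution result:
name | department | salary
Alice Williams | Engineering | 131200
Mia Miller | HR | 127285
David Brown | Legal | 100585
Noah Jones | Finance | 98745
Mia Martinez | HR | 90904
Rose Wilson | Marketing | 90579
Olivia Johnson | Support | 87060
Mia Garcia | Engineering | 76754
Leo Smith | Legal | 70935
Noah Martinez | HR | 68161
Olivia Martinez | Marketing | 64516
Jack Miller | HR | 46259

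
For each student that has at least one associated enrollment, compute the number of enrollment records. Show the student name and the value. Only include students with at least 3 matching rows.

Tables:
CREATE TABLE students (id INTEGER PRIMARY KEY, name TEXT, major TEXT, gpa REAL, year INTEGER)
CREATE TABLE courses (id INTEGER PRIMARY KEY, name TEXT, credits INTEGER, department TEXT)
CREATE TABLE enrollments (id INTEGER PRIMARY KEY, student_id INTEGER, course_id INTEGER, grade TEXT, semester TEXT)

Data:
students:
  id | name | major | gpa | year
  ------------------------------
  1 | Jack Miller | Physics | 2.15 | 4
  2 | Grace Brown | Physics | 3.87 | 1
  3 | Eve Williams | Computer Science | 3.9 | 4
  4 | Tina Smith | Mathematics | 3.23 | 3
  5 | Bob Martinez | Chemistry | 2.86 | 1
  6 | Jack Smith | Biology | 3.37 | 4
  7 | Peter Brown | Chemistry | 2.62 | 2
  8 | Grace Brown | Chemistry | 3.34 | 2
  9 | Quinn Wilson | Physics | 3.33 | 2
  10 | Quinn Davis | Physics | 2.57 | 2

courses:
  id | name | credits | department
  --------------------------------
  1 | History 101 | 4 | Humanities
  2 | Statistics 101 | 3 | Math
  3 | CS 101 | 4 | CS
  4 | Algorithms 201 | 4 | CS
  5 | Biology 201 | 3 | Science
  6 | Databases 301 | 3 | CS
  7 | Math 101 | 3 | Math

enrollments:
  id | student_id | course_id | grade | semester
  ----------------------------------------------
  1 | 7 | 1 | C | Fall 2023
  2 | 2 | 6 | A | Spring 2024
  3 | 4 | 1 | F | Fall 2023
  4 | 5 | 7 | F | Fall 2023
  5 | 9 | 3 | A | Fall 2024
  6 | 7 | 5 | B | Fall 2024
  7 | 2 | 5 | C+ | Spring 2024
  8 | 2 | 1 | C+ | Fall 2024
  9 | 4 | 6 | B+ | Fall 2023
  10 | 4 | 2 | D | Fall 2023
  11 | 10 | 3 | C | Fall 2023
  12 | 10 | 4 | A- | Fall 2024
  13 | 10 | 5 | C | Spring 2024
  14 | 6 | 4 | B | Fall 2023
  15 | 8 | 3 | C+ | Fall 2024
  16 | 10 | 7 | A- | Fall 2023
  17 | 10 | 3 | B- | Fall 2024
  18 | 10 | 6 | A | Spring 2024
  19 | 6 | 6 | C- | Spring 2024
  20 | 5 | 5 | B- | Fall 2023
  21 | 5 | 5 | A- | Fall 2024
SELECT p.name, COUNT(*) AS n FROM enrollments c JOIN students p ON c.student_id = p.id GROUP BY p.id, p.name HAVING COUNT(*) >= 3

Execution result:
name | n
Grace Brown | 3
Tina Smith | 3
Bob Martinez | 3
Quinn Davis | 6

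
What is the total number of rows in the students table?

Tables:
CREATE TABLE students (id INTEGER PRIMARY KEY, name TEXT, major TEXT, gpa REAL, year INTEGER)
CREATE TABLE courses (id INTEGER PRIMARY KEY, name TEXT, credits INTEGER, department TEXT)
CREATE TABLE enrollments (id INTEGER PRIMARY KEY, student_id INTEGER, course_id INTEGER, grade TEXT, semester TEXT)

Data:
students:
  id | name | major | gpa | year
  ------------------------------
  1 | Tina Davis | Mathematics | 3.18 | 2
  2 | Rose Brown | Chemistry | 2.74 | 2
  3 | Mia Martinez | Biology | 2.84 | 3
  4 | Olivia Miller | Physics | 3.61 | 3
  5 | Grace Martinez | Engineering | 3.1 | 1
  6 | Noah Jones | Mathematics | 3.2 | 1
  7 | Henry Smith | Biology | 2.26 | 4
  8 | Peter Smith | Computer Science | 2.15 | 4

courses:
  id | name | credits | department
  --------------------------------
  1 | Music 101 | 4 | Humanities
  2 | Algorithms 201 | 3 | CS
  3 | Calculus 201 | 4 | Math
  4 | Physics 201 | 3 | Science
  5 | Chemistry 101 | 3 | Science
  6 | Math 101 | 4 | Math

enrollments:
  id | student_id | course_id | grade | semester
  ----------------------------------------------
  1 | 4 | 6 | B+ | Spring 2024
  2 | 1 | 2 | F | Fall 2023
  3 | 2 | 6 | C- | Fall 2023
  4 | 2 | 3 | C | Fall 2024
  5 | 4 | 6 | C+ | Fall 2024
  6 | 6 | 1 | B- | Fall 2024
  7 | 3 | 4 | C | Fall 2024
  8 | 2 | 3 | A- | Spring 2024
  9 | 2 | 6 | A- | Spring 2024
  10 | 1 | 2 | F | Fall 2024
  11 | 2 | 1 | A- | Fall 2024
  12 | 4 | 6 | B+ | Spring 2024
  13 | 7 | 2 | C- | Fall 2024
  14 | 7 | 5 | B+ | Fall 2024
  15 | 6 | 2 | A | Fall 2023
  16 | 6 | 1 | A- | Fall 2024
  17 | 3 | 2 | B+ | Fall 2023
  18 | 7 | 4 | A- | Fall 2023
SELECT COUNT(*) FROM students

Execution result:
8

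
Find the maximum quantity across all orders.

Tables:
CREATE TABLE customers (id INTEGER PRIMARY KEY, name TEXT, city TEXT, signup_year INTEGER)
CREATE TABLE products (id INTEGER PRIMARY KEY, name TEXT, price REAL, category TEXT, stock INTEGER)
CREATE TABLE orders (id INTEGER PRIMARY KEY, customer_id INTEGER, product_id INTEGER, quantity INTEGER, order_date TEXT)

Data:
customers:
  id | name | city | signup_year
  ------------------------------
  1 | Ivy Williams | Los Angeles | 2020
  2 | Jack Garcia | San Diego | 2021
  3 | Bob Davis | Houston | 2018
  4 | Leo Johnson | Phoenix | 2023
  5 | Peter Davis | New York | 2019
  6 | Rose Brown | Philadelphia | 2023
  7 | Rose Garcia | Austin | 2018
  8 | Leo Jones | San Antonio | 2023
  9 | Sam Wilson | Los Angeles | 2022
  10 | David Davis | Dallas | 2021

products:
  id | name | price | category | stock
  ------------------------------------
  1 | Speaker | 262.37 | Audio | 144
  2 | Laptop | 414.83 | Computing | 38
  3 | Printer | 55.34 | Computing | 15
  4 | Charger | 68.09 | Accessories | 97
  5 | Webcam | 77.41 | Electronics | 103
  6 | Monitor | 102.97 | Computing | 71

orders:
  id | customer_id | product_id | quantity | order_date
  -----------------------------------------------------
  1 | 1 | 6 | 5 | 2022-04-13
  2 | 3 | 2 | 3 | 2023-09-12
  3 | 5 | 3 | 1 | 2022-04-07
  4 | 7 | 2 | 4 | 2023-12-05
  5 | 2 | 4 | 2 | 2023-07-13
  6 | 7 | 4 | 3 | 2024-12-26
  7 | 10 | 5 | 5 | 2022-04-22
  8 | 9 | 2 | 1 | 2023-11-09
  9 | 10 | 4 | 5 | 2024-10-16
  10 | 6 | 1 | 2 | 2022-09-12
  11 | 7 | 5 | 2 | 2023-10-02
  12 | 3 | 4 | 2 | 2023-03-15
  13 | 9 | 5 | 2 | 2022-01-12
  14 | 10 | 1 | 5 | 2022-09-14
SELECT MAX(quantity) FROM orders

Execution result:
5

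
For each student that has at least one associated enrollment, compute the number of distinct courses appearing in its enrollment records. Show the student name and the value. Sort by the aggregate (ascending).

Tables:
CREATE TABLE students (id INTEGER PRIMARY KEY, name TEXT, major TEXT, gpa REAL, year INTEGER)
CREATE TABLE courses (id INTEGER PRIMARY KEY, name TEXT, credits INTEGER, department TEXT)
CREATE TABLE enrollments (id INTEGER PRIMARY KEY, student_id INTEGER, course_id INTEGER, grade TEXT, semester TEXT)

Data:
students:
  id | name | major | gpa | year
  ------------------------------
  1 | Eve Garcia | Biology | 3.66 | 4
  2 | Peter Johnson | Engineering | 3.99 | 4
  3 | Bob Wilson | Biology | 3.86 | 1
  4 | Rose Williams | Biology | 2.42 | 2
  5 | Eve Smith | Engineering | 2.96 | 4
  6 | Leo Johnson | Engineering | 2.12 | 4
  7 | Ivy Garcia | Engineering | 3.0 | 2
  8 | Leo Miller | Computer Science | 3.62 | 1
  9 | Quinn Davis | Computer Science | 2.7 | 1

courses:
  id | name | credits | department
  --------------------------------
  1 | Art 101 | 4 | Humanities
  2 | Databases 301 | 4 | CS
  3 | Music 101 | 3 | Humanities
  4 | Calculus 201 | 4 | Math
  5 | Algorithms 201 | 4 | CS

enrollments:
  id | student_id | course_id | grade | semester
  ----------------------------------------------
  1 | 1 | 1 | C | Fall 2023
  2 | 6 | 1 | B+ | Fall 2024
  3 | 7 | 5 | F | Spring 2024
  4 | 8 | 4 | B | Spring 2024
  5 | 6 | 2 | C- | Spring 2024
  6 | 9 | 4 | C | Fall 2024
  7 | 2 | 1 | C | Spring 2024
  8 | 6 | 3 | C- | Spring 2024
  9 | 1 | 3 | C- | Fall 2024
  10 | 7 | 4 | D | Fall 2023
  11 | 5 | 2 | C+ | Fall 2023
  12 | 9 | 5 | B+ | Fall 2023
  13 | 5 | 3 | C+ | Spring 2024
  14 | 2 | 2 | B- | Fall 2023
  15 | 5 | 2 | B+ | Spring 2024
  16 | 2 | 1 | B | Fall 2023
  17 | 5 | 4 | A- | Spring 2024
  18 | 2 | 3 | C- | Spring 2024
SELECT p.name, COUNT(DISTINCT c.course_id) AS distinct_course_count FROM enrollments c JOIN students p ON c.student_id = p.id GROUP BY p.id, p.name ORDER BY distinct_course_count ASC

Execution result:
name | distinct_course_count
Leo Miller | 1
Eve Garcia | 2
Ivy Garcia | 2
Quinn Davis | 2
Peter Johnson | 3
Eve Smith | 3
Leo Johnson | 3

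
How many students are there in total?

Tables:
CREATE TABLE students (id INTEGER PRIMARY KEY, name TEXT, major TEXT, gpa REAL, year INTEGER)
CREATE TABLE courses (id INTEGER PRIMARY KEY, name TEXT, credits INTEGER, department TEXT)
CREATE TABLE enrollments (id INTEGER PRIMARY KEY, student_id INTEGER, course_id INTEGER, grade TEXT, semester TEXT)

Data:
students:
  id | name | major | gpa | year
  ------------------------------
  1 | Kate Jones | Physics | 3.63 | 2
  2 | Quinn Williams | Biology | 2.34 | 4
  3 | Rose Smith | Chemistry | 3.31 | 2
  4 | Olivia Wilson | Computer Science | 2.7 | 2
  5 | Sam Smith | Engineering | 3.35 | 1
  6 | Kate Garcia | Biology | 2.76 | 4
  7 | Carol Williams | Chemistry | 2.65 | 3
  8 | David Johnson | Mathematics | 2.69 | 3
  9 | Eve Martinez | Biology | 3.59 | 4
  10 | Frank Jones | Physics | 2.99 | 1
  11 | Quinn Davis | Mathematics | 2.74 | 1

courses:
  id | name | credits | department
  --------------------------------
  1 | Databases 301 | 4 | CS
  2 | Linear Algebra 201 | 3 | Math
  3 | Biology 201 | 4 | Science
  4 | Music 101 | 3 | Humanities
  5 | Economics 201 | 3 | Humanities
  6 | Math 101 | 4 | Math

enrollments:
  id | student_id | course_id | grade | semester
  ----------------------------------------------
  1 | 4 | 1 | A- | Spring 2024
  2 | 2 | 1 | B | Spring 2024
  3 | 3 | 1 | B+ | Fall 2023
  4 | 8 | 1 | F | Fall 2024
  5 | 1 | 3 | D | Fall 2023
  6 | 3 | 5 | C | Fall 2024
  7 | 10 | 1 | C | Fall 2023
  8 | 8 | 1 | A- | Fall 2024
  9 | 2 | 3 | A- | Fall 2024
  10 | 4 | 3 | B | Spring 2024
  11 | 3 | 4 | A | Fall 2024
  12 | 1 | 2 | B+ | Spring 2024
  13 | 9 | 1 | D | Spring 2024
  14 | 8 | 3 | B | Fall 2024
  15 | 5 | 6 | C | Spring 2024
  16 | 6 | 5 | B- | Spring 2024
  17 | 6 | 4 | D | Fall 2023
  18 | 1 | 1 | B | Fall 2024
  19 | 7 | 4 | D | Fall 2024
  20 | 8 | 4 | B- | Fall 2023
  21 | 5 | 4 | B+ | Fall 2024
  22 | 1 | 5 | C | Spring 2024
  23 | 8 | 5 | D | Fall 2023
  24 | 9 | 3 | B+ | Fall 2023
SELECT COUNT(*) FROM students

Execution result:
11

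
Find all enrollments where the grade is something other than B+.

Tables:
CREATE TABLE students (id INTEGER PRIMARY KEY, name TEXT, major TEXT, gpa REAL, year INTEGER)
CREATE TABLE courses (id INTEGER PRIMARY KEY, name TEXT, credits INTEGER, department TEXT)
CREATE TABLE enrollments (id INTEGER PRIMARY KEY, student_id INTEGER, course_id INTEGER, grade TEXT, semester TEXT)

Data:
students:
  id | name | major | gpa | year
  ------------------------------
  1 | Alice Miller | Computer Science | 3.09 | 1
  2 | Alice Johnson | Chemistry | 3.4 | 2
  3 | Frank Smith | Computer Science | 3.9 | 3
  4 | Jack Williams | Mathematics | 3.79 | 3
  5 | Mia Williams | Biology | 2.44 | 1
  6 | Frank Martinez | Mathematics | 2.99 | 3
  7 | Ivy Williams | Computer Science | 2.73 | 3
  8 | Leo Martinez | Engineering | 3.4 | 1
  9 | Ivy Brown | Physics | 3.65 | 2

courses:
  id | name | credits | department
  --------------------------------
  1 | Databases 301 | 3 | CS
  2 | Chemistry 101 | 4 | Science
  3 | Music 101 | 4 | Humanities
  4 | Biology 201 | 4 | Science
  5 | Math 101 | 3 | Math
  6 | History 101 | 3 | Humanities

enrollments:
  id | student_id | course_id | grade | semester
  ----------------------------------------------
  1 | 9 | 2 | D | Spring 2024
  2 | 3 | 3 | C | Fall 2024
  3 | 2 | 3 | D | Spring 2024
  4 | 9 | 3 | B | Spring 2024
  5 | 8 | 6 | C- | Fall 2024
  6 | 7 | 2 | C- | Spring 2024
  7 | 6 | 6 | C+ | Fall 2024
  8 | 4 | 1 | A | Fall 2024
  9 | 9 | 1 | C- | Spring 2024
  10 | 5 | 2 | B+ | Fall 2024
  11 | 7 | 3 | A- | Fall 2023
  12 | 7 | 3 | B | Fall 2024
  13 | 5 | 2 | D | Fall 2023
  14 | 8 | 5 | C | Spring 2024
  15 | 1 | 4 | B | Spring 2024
SELECT id, grade FROM enrollments WHERE grade <> 'B+'

Execution result:
id | grade
1 | D
2 | C
3 | D
4 | B
5 | C-
6 | C-
7 | C+
8 | A
9 | C-
11 | A-
12 | B
13 | D
14 | C
15 | B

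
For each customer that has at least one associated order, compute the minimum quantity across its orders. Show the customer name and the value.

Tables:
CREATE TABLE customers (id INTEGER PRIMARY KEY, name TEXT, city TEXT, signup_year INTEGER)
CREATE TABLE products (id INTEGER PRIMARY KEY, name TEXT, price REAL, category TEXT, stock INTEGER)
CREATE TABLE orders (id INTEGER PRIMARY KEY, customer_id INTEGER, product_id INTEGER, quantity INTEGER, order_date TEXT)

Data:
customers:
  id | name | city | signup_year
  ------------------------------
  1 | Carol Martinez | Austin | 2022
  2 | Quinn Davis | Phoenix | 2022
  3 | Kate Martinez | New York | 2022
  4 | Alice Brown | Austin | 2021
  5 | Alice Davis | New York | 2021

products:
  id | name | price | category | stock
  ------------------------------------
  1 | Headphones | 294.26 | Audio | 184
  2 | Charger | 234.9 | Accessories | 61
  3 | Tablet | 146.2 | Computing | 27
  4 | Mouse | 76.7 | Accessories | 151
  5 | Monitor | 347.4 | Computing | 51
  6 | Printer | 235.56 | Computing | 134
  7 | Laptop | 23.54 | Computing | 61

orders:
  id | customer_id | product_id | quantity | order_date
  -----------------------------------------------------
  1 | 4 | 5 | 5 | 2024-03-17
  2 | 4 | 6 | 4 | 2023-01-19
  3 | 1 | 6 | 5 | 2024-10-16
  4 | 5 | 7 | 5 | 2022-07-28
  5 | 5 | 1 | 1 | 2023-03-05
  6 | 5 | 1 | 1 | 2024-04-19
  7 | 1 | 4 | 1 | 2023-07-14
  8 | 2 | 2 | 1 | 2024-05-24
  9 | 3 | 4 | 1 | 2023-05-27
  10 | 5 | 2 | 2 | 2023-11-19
SELECT p.name, MIN(c.quantity) AS min_quantity FROM orders c JOIN customers p ON c.customer_id = p.id GROUP BY p.id, p.name

Execution result:
name | min_quantity
Carol Martinez | 1
Quinn Davis | 1
Kate Martinez | 1
Alice Brown | 4
Alice Davis | 1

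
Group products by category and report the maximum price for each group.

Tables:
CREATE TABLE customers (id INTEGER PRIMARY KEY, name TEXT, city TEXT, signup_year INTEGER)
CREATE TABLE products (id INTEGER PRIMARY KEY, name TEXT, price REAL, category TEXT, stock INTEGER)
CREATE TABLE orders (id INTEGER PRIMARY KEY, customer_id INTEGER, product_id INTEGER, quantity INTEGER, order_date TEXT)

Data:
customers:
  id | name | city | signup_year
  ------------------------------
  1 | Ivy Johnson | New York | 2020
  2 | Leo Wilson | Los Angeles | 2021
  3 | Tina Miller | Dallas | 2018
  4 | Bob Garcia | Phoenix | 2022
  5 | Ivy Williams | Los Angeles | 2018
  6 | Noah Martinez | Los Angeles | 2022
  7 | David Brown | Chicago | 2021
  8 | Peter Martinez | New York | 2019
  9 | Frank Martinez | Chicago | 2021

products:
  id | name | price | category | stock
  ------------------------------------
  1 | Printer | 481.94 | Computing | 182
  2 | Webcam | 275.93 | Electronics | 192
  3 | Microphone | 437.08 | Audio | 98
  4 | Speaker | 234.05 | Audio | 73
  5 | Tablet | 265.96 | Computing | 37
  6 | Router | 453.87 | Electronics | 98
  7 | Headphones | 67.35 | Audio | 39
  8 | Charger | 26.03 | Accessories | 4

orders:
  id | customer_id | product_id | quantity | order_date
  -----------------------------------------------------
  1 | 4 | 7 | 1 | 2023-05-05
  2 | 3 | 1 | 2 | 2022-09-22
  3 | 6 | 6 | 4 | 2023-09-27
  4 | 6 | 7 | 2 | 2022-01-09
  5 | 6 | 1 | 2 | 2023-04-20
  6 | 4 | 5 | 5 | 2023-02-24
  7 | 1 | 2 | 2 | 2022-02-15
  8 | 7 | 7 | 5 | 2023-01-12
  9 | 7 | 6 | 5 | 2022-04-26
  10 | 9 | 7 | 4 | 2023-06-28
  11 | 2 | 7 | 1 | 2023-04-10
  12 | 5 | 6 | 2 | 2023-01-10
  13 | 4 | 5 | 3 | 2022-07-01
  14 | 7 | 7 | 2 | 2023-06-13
SELECT category, MAX(price) AS max_price FROM products GROUP BY category

Execution result:
category | max_price
Accessories | 26.03
Audio | 437.08
Computing | 481.94
Electronics | 453.87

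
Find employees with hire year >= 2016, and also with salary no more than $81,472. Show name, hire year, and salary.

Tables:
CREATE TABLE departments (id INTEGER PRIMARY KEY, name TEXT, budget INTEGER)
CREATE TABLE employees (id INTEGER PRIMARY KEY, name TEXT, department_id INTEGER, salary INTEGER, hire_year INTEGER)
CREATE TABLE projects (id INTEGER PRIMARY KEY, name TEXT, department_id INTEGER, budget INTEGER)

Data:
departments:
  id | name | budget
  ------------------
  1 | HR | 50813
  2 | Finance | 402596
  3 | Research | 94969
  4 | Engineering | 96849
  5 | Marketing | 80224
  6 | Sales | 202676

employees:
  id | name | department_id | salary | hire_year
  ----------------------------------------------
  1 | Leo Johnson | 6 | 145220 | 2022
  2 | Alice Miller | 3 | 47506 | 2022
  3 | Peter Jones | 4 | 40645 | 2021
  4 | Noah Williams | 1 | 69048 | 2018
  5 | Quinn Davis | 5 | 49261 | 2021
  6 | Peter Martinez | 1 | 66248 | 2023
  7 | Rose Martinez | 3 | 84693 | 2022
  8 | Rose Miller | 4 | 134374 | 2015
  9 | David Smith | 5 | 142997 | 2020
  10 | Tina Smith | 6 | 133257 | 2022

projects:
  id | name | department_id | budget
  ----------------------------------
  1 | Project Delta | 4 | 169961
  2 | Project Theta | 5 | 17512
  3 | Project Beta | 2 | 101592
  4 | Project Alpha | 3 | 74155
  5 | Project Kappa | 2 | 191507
SELECT name, hire_year, salary FROM employees WHERE hire_year >= 2016 AND salary <= 81472

Execution result:
name | hire_year | salary
Alice Miller | 2022 | 47506
Peter Jones | 2021 | 40645
Noah Williams | 2018 | 69048
Quinn Davis | 2021 | 49261
Peter Martinez | 2023 | 66248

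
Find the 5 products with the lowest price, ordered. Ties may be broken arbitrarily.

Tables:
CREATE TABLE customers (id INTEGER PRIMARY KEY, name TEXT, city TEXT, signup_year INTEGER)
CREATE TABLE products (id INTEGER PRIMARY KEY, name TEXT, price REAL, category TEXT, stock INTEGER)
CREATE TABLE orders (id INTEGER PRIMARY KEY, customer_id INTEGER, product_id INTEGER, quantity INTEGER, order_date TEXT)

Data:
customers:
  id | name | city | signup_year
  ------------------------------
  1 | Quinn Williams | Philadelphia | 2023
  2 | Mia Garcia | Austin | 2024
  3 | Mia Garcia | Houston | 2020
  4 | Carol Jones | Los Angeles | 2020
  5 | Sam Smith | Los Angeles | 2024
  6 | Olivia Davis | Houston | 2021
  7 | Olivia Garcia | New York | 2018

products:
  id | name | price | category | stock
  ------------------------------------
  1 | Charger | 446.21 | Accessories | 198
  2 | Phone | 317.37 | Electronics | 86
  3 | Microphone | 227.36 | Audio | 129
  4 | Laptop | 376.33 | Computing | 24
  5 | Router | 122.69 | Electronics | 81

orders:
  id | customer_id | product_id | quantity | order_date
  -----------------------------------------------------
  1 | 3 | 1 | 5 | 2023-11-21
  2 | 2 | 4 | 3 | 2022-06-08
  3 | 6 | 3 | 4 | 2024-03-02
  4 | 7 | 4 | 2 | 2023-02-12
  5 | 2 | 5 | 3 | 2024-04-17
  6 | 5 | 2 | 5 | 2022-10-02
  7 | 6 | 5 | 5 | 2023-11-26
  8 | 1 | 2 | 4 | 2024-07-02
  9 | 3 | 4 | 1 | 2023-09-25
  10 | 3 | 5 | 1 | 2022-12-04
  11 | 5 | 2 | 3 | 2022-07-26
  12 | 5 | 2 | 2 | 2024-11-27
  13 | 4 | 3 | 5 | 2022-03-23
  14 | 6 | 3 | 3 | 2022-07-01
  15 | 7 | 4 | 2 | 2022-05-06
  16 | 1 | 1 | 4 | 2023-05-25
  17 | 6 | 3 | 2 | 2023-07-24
SELECT name, price FROM products ORDER BY price ASC LIMIT 5

Execution result:
name | price
Router | 122.69
Microphone | 227.36
Phone | 317.37
Laptop | 376.33
Charger | 446.21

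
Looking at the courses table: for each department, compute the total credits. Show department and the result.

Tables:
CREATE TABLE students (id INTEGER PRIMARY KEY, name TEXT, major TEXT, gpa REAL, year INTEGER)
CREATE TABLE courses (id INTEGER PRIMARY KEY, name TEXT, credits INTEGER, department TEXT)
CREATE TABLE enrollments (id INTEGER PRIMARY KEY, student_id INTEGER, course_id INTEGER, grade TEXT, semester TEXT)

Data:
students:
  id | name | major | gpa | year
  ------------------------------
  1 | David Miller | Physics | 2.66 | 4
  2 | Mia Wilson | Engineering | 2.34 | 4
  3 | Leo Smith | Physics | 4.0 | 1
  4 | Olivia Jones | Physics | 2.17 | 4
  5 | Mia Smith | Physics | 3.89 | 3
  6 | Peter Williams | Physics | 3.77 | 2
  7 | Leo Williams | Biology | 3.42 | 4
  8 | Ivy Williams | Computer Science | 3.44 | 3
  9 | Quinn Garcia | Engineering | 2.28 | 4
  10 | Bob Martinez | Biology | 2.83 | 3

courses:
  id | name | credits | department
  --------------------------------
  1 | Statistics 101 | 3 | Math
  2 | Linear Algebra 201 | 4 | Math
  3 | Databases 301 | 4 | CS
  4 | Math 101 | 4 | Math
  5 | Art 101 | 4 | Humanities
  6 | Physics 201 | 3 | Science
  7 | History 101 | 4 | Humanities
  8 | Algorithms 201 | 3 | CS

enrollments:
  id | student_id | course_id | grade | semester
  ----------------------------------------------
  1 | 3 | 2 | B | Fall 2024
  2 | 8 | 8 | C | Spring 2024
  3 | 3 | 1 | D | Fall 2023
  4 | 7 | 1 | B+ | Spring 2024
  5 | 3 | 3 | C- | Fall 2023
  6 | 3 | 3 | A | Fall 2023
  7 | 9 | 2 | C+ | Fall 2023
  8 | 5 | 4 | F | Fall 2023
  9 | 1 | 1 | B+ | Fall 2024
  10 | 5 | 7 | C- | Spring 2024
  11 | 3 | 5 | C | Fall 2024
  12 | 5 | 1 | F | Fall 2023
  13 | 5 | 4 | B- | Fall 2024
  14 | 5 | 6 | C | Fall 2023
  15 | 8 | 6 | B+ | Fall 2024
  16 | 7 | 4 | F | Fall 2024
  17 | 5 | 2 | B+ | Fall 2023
SELECT department, SUM(credits) AS sum_credits FROM courses GROUP BY department

Execution result:
department | sum_credits
CS | 7
Humanities | 8
Math | 11
Science | 3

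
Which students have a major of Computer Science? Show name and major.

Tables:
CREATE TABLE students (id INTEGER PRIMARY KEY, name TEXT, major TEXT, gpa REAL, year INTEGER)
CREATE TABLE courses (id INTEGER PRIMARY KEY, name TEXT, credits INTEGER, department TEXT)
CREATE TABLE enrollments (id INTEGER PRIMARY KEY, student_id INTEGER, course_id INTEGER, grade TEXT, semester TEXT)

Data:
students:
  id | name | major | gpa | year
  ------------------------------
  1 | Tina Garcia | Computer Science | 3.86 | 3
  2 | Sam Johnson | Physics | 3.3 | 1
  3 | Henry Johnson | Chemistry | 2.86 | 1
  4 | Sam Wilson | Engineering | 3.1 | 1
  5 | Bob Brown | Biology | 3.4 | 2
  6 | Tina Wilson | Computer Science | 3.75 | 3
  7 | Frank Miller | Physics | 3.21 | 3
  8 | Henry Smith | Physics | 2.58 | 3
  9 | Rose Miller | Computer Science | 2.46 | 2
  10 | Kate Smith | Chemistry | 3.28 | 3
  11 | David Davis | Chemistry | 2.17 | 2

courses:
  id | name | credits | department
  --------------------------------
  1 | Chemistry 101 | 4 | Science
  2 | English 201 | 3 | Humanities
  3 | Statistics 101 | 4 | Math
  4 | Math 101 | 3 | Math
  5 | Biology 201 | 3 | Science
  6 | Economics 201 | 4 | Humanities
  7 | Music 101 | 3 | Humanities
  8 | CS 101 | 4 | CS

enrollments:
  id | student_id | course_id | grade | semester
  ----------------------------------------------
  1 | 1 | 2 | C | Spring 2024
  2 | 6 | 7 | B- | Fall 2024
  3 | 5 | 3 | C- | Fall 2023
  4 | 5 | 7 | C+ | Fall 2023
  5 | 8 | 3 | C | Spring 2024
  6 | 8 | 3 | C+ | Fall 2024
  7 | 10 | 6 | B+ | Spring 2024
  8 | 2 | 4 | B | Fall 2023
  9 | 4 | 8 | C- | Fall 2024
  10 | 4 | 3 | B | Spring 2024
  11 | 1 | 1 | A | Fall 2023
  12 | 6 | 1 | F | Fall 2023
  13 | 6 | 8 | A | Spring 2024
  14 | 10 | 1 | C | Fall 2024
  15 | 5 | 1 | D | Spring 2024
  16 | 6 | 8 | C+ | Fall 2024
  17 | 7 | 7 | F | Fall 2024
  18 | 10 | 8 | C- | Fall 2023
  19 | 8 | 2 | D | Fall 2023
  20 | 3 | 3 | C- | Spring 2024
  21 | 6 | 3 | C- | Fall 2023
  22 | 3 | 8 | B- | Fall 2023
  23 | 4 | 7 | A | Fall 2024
SELECT name, major FROM students WHERE major = 'Computer Science'

Execution result:
name | major
Tina Garcia | Computer Science
Tina Wilson | Computer Science
Rose Miller | Computer Science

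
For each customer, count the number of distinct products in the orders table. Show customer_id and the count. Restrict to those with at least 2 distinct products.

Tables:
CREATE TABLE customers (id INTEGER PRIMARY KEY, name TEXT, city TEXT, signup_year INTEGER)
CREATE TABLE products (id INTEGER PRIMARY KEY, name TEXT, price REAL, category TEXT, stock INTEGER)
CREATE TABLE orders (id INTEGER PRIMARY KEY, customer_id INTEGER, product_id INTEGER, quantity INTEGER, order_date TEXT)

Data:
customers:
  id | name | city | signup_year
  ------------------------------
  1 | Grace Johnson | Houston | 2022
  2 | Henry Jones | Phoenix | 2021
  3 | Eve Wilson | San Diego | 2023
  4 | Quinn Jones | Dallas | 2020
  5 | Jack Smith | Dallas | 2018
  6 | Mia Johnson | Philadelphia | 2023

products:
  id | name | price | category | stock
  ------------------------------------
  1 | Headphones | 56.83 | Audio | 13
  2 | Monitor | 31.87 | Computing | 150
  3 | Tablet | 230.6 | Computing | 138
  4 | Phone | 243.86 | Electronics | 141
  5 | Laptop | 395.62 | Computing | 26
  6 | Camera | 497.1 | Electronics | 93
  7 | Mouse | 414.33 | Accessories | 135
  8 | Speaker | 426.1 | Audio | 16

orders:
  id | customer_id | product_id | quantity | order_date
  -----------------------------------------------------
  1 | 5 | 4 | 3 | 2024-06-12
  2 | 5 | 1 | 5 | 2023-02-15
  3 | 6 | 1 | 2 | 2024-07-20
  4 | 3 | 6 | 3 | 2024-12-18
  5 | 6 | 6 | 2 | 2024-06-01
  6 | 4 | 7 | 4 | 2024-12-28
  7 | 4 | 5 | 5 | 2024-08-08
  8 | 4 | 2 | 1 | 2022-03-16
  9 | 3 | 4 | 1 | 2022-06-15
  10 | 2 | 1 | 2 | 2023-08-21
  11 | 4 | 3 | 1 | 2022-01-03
SELECT customer_id, COUNT(DISTINCT product_id) AS distinct_product_count FROM orders GROUP BY customer_id HAVING COUNT(DISTINCT product_id) >= 2

Execution result:
customer_id | distinct_product_count
3 | 2
4 | 4
5 | 2
6 | 2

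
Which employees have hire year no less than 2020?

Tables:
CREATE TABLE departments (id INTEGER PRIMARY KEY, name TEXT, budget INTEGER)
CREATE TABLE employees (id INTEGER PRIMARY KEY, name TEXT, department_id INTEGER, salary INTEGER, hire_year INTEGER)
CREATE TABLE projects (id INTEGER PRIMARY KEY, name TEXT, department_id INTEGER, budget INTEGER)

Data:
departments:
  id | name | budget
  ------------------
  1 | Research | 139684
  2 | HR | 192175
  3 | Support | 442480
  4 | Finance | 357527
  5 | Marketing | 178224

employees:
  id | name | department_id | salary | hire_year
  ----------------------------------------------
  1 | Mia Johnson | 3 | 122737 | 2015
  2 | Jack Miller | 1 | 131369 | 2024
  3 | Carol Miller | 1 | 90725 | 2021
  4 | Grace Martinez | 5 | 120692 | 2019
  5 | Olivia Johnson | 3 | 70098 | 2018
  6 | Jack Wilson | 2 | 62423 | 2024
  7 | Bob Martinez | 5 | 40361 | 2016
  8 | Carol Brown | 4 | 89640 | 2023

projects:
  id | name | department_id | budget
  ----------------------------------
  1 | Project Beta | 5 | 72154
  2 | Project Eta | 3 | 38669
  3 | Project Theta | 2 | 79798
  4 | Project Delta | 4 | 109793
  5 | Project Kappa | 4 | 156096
SELECT name, hire_year FROM employees WHERE hire_year >= 2020

Execution result:
name | hire_year
Jack Miller | 2024
Carol Miller | 2021
Jack Wilson | 2024
Carol Brown | 2023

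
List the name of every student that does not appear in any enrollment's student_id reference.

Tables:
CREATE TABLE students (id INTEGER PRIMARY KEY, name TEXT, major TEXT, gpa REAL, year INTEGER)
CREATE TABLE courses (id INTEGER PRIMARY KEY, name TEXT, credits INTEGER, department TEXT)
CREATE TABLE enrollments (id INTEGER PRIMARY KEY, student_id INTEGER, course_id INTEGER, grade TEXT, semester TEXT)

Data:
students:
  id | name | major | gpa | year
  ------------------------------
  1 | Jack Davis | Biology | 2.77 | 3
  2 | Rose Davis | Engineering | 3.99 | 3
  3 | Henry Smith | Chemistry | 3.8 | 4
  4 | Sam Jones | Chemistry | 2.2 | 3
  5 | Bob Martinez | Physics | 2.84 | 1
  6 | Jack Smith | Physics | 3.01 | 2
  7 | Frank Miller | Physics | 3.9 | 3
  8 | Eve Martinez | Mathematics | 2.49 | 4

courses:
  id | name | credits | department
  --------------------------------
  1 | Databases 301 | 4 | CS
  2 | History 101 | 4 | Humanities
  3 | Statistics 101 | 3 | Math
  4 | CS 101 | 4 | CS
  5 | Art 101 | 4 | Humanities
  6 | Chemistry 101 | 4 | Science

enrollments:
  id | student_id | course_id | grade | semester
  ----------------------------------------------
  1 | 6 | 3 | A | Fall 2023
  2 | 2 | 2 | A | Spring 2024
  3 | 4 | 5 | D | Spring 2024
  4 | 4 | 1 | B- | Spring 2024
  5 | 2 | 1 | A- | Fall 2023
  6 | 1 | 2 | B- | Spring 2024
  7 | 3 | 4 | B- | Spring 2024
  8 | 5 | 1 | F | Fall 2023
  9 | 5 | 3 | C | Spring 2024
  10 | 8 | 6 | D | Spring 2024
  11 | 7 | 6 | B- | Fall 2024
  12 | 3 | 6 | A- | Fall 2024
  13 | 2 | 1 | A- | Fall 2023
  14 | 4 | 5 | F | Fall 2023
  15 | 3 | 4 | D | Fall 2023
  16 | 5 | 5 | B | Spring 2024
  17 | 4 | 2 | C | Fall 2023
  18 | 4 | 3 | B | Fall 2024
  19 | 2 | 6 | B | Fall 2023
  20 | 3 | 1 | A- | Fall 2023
SELECT p.name FROM students p LEFT JOIN enrollments c ON c.student_id = p.id WHERE c.id IS NULL

Execution result:
(no rows)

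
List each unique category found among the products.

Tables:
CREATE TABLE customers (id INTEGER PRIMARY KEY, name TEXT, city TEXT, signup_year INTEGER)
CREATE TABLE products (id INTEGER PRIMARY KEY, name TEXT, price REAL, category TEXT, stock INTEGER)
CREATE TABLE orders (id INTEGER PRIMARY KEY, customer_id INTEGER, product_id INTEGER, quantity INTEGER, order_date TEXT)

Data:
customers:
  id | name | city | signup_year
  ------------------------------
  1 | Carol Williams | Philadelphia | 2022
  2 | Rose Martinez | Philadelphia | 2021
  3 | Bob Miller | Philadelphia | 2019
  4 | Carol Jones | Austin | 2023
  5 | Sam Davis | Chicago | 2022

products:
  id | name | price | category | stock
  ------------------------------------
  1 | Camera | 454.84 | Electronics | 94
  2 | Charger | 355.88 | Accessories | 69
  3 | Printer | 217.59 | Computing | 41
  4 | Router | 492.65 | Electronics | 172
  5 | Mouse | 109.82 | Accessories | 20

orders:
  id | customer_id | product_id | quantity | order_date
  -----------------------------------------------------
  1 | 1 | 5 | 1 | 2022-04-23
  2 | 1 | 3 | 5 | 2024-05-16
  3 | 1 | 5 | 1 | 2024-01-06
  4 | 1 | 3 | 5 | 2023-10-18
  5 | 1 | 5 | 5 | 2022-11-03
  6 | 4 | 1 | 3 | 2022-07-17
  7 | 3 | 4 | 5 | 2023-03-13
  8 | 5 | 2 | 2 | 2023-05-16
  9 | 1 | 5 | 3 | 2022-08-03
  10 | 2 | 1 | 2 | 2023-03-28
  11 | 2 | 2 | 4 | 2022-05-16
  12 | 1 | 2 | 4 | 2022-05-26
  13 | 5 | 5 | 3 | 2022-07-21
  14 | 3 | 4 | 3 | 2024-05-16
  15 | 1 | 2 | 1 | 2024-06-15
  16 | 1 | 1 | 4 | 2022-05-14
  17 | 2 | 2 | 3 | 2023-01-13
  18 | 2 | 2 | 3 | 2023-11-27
SELECT DISTINCT category FROM products

Execution result:
category
Electronics
Accessories
Computing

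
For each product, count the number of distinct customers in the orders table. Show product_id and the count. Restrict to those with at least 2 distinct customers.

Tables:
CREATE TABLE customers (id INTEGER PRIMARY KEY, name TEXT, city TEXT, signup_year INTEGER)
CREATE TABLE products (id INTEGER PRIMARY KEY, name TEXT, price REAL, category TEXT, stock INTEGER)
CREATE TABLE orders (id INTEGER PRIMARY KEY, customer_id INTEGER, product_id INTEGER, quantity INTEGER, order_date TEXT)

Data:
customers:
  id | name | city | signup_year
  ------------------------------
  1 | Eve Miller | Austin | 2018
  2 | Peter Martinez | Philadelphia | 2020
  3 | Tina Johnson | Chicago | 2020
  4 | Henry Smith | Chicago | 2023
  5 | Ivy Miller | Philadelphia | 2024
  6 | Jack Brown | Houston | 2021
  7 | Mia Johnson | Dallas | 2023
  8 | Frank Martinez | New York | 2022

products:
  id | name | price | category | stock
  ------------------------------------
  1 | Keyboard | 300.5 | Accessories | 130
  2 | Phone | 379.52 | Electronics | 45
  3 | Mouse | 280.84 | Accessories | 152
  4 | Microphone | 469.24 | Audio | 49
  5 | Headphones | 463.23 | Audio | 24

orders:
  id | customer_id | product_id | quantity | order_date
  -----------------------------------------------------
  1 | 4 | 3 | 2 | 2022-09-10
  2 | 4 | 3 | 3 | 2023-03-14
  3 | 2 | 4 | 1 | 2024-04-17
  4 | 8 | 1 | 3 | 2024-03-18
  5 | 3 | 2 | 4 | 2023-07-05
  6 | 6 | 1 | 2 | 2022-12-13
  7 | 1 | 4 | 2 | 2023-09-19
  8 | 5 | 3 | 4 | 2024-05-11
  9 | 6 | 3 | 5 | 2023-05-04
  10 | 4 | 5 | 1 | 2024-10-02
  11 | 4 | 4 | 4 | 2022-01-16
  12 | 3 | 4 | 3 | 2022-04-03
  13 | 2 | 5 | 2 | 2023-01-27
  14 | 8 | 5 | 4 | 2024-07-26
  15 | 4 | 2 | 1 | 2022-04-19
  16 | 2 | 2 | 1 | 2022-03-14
SELECT product_id, COUNT(DISTINCT customer_id) AS distinct_customer_count FROM orders GROUP BY product_id HAVING COUNT(DISTINCT customer_id) >= 2

Execution result:
product_id | distinct_customer_count
1 | 2
2 | 3
3 | 3
4 | 4
5 | 3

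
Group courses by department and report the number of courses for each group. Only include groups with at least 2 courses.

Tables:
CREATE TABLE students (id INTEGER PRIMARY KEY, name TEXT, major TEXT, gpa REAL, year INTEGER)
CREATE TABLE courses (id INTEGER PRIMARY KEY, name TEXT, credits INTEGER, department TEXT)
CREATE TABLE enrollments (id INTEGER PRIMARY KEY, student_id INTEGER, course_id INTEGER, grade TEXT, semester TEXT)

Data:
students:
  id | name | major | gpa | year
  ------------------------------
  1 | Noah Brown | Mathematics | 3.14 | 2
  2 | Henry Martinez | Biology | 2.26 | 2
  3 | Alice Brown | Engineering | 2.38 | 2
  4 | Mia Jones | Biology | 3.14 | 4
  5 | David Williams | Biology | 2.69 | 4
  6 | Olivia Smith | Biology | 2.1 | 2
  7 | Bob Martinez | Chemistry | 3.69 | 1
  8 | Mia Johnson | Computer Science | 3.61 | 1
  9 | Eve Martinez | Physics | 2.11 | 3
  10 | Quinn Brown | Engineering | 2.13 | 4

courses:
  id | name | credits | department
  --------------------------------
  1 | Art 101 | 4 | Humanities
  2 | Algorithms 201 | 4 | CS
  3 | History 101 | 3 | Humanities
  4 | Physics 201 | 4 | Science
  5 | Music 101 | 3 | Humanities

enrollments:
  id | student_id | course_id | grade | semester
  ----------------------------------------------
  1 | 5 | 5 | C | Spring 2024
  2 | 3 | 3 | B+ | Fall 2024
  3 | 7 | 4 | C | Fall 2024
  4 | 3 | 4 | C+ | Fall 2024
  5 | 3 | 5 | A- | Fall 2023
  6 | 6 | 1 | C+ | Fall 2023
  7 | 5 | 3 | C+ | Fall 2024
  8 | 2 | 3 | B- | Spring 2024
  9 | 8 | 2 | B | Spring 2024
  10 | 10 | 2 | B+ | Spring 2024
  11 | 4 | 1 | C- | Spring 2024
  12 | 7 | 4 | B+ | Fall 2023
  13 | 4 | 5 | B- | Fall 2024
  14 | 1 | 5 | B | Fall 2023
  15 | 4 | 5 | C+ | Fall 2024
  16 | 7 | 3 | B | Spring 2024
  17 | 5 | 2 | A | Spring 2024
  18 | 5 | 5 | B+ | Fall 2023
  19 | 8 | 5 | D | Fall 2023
SELECT department, COUNT(*) AS n FROM courses GROUP BY department HAVING COUNT(*) >= 2

Execution result:
department | n
Humanities | 3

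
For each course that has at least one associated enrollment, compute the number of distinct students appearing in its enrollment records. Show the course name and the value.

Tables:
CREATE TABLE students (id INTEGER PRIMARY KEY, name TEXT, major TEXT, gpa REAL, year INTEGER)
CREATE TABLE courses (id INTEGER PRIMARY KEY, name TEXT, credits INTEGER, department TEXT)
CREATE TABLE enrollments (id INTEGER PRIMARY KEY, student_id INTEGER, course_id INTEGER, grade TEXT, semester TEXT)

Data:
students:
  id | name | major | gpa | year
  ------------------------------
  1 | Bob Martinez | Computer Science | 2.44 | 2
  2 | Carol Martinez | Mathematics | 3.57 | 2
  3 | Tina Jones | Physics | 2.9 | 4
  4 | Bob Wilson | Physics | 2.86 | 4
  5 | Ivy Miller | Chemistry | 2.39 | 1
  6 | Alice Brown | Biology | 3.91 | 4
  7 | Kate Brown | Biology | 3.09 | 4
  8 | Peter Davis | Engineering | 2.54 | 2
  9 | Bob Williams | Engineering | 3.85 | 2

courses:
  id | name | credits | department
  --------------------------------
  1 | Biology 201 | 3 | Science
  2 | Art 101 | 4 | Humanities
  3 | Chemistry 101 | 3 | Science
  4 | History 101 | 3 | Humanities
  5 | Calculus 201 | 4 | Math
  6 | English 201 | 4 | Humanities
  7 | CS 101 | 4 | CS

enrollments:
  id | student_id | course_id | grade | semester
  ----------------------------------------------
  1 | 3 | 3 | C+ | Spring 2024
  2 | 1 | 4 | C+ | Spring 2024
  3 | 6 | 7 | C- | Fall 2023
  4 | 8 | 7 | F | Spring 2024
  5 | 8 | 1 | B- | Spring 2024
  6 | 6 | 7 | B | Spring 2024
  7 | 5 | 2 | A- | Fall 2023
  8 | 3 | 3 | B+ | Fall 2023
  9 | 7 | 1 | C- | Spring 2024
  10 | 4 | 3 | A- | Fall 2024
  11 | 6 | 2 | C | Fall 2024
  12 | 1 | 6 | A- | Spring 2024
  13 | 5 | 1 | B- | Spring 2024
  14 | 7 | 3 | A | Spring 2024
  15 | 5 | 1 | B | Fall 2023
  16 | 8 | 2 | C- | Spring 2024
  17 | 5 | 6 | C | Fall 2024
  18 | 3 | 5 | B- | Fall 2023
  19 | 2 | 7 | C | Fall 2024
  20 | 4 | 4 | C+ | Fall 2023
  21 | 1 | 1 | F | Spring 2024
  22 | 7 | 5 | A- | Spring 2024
SELECT p.name, COUNT(DISTINCT c.student_id) AS distinct_student_count FROM enrollments c JOIN courses p ON c.course_id = p.id GROUP BY p.id, p.name

Execution result:
name | distinct_student_count
Biology 201 | 4
Art 101 | 3
Chemistry 101 | 3
History 101 | 2
Calculus 201 | 2
English 201 | 2
CS 101 | 3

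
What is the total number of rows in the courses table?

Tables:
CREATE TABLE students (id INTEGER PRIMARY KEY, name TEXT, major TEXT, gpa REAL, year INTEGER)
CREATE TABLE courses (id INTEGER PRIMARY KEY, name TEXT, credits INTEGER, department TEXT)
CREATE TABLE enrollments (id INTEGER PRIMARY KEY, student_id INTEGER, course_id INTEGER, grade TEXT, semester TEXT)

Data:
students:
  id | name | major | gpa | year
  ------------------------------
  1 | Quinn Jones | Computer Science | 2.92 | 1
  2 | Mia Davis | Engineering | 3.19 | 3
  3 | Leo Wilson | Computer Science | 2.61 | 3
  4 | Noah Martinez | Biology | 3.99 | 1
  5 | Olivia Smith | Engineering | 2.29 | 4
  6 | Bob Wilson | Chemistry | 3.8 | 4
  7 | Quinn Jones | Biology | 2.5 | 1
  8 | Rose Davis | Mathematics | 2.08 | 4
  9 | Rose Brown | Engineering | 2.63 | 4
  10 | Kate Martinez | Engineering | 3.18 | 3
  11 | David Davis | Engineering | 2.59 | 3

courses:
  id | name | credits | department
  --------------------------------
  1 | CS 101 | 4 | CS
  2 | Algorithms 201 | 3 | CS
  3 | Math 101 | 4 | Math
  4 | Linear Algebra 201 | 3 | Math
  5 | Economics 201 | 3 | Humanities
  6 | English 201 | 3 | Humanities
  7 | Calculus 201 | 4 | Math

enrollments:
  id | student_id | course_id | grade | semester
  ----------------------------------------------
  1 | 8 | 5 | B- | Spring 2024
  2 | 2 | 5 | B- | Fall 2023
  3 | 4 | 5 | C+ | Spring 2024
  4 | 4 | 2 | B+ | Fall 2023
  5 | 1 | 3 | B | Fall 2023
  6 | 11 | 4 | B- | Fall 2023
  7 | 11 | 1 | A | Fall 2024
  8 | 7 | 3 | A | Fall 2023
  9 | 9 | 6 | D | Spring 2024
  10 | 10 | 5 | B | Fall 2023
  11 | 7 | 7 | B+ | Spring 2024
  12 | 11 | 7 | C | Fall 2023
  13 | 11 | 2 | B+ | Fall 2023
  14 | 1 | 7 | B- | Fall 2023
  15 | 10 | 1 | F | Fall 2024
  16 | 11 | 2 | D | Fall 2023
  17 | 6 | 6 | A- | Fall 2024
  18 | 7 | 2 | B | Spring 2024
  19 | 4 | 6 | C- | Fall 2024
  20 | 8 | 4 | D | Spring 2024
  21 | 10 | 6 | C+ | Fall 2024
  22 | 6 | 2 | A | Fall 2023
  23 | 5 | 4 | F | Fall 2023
SELECT COUNT(*) FROM courses

Execution result:
7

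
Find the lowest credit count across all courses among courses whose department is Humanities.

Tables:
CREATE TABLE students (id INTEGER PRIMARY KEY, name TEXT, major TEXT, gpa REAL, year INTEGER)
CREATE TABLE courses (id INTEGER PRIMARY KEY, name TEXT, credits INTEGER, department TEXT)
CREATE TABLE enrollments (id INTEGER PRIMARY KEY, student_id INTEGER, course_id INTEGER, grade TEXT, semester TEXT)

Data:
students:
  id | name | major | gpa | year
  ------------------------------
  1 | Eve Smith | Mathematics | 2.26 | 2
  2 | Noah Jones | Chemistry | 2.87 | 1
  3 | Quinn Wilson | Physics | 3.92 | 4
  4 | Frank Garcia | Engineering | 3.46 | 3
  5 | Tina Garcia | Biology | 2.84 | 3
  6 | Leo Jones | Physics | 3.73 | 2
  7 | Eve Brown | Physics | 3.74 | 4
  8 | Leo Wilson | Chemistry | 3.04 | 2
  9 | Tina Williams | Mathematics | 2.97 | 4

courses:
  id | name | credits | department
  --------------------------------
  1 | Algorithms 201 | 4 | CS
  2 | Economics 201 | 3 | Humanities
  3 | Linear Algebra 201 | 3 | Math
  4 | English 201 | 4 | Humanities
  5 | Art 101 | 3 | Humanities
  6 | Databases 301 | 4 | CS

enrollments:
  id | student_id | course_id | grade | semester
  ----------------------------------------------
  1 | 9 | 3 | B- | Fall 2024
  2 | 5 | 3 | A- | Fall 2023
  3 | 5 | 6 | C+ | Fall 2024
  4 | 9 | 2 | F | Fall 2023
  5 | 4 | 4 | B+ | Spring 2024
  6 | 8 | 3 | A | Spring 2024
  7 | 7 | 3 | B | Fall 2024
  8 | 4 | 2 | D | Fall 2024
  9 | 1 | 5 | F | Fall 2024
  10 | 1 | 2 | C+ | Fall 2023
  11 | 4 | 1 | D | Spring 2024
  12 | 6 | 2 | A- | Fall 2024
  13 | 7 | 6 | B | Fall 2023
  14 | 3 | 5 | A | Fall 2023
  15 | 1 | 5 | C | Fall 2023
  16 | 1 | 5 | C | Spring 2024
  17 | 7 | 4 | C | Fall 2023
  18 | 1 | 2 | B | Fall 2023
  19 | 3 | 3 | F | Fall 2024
SELECT MIN(credits) FROM courses WHERE department = 'Humanities'

Execution result:
3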